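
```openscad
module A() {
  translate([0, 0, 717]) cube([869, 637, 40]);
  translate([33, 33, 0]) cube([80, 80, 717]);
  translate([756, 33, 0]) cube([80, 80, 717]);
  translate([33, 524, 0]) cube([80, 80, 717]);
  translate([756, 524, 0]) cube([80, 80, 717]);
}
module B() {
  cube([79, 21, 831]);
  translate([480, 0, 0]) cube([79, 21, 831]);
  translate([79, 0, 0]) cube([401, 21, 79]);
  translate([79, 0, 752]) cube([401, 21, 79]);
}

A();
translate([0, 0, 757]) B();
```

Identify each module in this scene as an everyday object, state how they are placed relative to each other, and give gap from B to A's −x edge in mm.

A is a table. B is a picture frame. The picture frame is on top of the table. The gap from the picture frame to the table's −x edge is 0 mm.

The picture frame's min-x is at 0; the table's min-x is 0; gap = 0 mm.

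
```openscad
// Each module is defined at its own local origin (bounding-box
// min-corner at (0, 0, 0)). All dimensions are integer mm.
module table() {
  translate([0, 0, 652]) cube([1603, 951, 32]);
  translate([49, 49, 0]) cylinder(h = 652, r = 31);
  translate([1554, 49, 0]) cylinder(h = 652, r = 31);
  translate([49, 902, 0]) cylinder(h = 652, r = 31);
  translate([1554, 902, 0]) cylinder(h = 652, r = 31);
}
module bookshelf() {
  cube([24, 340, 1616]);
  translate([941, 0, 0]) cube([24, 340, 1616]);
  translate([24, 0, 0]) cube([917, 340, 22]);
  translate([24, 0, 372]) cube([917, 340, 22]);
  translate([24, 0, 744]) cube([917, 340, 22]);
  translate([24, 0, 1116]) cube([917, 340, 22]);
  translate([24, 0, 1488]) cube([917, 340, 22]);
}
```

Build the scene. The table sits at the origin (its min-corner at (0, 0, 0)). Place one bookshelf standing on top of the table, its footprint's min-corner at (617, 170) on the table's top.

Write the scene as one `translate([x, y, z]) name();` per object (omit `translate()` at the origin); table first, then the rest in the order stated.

table();
translate([617, 170, 684]) bookshelf();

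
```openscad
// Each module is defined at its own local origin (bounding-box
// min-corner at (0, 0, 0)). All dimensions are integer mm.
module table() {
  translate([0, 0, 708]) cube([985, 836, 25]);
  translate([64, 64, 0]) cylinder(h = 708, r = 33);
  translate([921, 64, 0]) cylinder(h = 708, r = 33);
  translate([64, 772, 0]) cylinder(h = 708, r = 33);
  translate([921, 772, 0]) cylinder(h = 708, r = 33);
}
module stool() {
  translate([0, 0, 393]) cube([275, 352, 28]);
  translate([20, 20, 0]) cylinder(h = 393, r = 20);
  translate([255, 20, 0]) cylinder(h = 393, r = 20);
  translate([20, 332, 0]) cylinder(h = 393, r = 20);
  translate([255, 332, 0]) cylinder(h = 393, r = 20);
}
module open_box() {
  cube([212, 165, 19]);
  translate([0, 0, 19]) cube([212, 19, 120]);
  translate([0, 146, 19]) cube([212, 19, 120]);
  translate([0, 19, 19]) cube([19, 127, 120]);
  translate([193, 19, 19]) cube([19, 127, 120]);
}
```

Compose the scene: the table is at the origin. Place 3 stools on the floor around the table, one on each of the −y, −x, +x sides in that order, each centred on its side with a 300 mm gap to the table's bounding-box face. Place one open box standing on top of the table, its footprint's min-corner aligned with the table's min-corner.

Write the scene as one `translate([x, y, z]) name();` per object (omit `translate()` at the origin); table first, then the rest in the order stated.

table();
translate([355, -652, 0]) stool();
translate([-575, 242, 0]) stool();
translate([1285, 242, 0]) stool();
translate([0, 0, 733]) open_box();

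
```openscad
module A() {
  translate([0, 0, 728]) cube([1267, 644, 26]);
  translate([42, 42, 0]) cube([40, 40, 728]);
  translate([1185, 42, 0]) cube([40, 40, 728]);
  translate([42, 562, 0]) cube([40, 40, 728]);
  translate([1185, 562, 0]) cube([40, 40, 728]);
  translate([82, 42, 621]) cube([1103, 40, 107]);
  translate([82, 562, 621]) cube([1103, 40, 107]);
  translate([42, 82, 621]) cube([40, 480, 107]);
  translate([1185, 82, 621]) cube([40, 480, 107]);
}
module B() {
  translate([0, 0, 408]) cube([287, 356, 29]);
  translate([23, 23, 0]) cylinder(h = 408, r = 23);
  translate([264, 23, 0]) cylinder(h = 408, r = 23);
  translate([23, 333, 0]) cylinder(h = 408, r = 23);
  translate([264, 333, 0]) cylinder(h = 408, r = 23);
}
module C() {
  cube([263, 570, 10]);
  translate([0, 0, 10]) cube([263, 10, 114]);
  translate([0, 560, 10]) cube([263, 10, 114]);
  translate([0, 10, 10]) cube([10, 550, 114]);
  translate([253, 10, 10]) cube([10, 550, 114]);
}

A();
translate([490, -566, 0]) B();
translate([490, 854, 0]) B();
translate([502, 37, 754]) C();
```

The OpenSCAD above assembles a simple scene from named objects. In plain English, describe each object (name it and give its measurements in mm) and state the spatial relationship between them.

A is a table: top 1267 mm (x) × 644 mm (y), 26 mm thick, upper face at z = 754 mm, on four 40×40 mm square legs, each inset 42 mm from the nearest pair of top edges, running from z = 0 to the bottom of the top. Four apron rails, 40 mm thick and 107 mm tall, run between adjacent legs with their top edges flush with the underside of the top and their outer faces flush with the legs' outer faces.

B is a four-legged stool. The seat is 287×356 mm, 29 mm thick, top at z = 437 mm. It stands on four round legs, each 46 mm in diameter, from z = 0 to the seat underside, each leg's axis is inset half a diameter from the nearest pair of seat edges (so the leg's bounding box is flush with the corner).

C is an open-topped rectangular box: outside dimensions 263×570×124 mm, with a uniform wall and base thickness of 10 mm. The base is a full 263×570 slab on the floor; four walls sit on top of the base. The front and back walls (the −y and +y sides) span the full width; the two side walls fit between them.

Two stools sit around the table at the −y, +y sides. The open box is on top of the table, centred.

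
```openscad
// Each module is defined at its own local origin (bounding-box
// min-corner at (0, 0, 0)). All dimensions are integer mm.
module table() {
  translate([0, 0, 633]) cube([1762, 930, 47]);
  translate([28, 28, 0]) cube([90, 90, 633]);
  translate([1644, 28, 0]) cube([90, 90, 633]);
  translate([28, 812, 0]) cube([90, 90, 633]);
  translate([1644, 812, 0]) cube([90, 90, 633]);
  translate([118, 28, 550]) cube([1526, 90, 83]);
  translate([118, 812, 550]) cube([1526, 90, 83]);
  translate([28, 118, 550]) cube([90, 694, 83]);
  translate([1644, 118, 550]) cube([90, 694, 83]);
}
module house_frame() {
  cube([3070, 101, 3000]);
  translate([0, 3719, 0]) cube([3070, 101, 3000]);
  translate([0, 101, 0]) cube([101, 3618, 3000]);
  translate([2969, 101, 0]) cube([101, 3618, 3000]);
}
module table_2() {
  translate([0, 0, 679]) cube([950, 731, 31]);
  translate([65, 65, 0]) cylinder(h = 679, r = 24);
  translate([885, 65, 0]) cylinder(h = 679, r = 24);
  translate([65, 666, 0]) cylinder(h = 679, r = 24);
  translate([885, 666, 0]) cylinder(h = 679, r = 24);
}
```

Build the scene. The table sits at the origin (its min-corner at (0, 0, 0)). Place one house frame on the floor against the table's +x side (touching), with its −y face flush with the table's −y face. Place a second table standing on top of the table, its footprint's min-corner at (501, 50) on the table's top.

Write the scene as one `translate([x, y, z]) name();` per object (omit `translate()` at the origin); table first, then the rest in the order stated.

table();
translate([1762, 0, 0]) house_frame();
translate([501, 50, 680]) table_2();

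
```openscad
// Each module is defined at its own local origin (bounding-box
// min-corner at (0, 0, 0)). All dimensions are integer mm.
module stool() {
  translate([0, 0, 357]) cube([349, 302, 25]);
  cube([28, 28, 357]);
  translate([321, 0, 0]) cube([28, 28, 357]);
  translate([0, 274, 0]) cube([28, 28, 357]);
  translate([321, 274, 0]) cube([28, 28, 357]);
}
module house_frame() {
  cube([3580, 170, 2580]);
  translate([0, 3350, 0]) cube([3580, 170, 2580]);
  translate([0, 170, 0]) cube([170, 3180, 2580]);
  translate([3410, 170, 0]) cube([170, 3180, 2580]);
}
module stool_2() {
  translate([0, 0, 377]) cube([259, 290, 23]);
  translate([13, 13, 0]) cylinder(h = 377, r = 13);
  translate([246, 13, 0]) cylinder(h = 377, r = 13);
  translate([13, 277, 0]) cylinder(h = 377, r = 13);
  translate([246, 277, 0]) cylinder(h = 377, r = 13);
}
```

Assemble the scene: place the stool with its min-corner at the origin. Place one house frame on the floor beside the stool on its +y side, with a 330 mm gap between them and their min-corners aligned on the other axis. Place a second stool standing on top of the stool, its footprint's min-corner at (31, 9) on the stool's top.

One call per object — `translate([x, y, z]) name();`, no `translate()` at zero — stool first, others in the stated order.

stool();
translate([0, 632, 0]) house_frame();
translate([31, 9, 382]) stool_2();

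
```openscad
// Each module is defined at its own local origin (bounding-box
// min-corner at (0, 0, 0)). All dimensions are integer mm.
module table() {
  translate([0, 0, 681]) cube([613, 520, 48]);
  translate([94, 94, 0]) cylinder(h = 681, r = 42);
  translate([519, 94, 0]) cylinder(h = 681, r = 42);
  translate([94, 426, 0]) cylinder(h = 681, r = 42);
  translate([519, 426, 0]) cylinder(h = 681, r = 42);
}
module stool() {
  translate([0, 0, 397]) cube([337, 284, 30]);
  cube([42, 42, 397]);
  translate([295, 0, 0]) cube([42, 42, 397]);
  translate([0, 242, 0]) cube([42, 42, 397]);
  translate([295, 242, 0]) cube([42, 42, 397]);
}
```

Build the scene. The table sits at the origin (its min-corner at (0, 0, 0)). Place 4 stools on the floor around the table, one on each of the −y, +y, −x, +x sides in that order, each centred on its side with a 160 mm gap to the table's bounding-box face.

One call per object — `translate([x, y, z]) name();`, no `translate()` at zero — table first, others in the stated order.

table();
translate([138, -444, 0]) stool();
translate([138, 680, 0]) stool();
translate([-497, 118, 0]) stool();
translate([773, 118, 0]) stool();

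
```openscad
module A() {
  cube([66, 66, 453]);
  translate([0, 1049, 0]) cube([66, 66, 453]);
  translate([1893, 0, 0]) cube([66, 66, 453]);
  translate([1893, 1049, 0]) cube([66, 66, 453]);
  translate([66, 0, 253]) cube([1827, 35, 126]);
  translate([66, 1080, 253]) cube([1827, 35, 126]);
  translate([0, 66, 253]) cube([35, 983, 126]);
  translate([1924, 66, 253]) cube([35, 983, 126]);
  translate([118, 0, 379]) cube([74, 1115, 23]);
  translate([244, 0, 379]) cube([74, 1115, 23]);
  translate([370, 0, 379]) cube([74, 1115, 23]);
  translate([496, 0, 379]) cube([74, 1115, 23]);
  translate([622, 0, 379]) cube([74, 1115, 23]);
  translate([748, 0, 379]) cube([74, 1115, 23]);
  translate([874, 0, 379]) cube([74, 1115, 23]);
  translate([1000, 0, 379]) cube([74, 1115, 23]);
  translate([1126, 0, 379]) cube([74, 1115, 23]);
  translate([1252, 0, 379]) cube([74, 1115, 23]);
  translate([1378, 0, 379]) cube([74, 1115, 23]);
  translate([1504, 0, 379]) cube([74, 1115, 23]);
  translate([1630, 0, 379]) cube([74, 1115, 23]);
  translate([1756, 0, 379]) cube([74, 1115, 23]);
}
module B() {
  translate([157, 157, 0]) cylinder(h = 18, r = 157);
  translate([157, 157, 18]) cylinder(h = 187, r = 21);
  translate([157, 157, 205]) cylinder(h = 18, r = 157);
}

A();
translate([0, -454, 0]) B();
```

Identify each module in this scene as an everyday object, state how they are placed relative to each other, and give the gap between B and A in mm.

A is a bed frame. B is a spool. The spool is on the floor beside the bed frame on its −y side. The gap between the spool and the bed frame is 140 mm.

The spool's nearest face is 140 mm from the bed frame's −y face.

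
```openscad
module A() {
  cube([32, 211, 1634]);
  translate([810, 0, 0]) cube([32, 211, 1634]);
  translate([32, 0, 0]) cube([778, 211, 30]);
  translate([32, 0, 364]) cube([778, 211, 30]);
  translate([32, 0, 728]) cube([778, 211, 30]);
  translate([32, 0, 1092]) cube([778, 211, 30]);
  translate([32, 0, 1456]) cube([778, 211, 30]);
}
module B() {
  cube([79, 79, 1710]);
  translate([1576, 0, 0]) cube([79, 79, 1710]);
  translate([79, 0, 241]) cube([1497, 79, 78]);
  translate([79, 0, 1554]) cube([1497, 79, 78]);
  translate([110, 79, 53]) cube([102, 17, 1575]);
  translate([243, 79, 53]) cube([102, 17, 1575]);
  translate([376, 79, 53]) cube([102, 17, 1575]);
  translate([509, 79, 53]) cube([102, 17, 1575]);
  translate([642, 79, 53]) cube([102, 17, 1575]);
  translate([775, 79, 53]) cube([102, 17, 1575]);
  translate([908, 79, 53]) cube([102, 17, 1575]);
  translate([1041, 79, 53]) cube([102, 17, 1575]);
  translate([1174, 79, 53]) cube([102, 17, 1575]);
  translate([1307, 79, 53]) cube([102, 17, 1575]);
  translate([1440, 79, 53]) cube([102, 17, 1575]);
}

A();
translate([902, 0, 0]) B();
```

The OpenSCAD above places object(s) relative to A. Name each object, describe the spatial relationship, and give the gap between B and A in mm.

The fence section's nearest face is 60 mm from the bookshelf's +x face.

A is a bookshelf. B is a fence section. The fence section is on the floor beside the bookshelf on its +x side. The gap between the fence section and the bookshelf is 60 mm.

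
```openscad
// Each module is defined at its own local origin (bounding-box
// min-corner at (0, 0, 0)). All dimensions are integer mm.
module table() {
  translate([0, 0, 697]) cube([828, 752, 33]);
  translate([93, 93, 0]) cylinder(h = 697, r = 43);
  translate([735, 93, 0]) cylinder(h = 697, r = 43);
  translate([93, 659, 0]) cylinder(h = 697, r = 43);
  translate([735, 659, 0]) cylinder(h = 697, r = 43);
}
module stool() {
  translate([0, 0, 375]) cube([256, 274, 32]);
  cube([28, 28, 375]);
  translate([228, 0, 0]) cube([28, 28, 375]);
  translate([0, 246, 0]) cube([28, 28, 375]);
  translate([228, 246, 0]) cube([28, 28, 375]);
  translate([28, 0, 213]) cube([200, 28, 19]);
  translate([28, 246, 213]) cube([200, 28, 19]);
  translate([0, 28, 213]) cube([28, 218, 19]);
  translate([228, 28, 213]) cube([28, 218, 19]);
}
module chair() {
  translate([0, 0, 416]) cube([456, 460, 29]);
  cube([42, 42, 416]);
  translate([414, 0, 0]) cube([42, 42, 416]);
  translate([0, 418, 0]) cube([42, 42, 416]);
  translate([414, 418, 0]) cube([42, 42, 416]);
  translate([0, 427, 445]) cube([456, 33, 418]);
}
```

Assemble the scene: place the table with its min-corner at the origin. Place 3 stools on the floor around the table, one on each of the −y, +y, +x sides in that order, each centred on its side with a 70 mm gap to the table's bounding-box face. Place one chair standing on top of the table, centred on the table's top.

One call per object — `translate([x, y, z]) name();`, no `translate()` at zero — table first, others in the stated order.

table();
translate([286, -344, 0]) stool();
translate([286, 822, 0]) stool();
translate([898, 239, 0]) stool();
translate([186, 146, 730]) chair();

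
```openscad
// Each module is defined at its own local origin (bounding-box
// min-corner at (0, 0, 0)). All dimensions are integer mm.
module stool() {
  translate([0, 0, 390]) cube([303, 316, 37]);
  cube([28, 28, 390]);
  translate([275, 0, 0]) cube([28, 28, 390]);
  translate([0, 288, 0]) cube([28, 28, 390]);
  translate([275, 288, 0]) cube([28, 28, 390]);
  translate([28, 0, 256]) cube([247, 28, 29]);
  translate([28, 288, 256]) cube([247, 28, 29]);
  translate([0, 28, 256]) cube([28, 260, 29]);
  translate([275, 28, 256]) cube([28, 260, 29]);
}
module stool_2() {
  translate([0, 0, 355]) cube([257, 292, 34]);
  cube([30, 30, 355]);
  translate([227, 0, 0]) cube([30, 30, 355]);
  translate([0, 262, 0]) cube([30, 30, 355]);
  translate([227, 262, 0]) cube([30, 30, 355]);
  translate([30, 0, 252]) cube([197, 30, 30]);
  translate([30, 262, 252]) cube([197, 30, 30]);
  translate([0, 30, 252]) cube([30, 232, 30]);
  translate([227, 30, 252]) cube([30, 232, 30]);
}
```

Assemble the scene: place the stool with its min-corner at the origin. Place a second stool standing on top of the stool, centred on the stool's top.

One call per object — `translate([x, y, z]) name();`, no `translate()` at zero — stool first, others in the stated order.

stool();
translate([23, 12, 427]) stool_2();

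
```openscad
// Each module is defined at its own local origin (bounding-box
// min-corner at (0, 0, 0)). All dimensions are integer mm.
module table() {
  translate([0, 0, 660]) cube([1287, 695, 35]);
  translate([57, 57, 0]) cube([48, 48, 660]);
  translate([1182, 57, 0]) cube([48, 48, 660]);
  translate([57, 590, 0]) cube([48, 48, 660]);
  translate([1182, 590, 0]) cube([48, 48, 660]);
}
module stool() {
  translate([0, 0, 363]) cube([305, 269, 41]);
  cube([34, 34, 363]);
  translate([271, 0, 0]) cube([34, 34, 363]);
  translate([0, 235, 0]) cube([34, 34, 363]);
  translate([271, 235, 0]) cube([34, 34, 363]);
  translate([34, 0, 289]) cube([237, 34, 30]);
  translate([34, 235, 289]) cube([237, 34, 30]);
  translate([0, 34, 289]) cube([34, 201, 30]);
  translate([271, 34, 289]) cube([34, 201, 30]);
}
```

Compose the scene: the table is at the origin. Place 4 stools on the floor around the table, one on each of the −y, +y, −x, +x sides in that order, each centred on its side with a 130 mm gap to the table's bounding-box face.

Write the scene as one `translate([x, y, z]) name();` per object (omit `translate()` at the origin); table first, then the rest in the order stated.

table();
translate([491, -399, 0]) stool();
translate([491, 825, 0]) stool();
translate([-435, 213, 0]) stool();
translate([1417, 213, 0]) stool();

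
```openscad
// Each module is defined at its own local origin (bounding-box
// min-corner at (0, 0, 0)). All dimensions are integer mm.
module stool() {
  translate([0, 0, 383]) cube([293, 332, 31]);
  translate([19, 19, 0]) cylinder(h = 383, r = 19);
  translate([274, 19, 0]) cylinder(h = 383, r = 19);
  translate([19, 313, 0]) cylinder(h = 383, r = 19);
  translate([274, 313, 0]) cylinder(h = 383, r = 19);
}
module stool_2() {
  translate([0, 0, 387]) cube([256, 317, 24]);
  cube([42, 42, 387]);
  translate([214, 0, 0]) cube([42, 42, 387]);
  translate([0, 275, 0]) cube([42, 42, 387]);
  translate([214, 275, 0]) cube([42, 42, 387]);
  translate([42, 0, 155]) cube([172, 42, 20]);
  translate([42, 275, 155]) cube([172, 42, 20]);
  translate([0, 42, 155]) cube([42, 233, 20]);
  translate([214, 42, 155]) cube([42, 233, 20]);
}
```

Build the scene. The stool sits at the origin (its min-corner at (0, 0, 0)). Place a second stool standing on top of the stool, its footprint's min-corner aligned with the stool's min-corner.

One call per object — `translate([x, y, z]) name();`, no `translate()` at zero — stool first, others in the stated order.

stool();
translate([0, 0, 414]) stool_2();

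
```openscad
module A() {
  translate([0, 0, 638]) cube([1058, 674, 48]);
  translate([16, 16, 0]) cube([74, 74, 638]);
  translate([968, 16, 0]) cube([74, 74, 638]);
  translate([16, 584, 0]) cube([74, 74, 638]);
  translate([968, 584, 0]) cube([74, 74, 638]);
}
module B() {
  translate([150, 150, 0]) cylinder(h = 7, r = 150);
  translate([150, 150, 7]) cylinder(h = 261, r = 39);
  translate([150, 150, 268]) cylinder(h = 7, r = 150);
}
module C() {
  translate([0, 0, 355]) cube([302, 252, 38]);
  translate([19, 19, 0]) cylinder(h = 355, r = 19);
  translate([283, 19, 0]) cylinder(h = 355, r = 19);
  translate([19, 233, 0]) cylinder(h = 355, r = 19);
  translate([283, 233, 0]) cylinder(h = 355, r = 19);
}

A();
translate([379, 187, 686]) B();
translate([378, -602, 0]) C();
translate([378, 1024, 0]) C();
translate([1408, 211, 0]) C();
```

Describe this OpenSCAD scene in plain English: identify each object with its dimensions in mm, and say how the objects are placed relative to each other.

A is a table with a 1058×674 mm rectangular top, 48 mm thick, top surface at z = 686 mm, supported by four 74×74 mm square legs, each inset 16 mm from the nearest pair of top edges, running from the floor.

B is a spool: two coaxial disc flanges of radius 150 mm and thickness 7 mm, joined by a core cylinder of radius 39 mm and height 261 mm. The lower flange rests on z = 0 and the three cylinders share a vertical axis.

C is a simple wooden stool: a rectangular seat 302 mm (x) by 252 mm (y), 38 mm thick, top face at z = 393 mm, on four round legs, each 38 mm in diameter. The legs rest on z = 0, each leg's axis is inset half a diameter from the nearest pair of seat edges (so the leg's bounding box is flush with the corner).

The spool is on top of the table, centred. Three stools sit around the table at the −y, +y, +x sides.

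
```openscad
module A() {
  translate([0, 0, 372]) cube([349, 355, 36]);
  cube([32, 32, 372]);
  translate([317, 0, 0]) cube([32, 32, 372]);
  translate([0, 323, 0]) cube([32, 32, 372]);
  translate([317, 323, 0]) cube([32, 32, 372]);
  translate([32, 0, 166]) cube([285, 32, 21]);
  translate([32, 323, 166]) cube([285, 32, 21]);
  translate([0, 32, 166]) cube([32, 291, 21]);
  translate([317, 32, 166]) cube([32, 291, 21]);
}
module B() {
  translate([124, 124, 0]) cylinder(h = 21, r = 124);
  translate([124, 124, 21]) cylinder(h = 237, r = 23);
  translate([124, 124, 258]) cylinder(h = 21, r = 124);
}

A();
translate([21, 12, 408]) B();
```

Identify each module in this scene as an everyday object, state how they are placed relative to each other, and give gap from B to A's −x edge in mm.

The spool's min-x is at 21; the stool's min-x is 0; gap = 21 mm.

A is a stool. B is a spool. The spool is on top of the stool. The gap from the spool to the stool's −x edge is 21 mm.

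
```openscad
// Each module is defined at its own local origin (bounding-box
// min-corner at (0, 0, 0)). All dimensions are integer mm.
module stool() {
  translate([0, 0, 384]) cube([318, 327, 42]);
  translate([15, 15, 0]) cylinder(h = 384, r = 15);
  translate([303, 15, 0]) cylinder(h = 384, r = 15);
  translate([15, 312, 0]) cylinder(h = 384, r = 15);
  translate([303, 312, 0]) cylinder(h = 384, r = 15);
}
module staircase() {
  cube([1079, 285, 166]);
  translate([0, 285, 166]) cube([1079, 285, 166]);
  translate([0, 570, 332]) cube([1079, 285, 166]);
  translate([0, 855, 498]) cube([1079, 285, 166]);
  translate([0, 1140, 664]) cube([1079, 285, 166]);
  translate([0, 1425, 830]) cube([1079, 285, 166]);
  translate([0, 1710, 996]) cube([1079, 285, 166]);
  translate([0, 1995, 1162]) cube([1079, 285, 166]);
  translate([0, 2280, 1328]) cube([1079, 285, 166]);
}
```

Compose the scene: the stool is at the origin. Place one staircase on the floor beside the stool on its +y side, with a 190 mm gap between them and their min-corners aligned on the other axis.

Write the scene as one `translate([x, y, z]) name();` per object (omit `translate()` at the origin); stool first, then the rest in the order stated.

stool();
translate([0, 517, 0]) staircase();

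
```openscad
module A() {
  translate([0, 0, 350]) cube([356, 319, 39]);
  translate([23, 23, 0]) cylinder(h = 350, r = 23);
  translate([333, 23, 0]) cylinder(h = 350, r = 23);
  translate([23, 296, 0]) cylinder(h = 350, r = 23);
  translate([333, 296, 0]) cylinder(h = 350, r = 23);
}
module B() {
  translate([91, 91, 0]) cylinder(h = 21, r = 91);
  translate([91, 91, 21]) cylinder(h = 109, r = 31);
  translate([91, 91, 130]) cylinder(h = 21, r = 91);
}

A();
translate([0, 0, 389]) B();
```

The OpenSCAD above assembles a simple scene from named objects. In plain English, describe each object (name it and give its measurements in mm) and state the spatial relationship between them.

A is a four-legged stool. The seat is a 356×319×39 mm slab whose top surface is at z = 389 mm; four round legs, each 46 mm in diameter, run from the floor (z = 0) to the underside of the seat, each leg's axis is inset half a diameter from the nearest pair of seat edges (so the leg's bounding box is flush with the corner).

B is a spool: two coaxial disc flanges of radius 91 mm and thickness 21 mm, joined by a core cylinder of radius 31 mm and height 109 mm. The lower flange rests on z = 0 and the three cylinders share a vertical axis.

The spool is on top of the stool.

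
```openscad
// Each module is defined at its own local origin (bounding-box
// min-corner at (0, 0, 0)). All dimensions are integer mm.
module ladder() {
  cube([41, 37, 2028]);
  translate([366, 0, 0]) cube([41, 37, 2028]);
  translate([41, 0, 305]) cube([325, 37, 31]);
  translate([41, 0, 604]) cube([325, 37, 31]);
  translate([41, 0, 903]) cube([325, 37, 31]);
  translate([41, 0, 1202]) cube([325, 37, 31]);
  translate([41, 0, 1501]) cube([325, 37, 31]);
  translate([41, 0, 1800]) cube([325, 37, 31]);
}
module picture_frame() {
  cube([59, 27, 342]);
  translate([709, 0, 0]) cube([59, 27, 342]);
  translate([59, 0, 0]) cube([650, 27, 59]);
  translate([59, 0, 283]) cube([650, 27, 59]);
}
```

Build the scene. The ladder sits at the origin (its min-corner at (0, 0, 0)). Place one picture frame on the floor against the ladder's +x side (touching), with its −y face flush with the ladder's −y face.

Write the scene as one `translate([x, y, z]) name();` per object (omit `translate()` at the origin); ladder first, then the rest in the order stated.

ladder();
translate([407, 0, 0]) picture_frame();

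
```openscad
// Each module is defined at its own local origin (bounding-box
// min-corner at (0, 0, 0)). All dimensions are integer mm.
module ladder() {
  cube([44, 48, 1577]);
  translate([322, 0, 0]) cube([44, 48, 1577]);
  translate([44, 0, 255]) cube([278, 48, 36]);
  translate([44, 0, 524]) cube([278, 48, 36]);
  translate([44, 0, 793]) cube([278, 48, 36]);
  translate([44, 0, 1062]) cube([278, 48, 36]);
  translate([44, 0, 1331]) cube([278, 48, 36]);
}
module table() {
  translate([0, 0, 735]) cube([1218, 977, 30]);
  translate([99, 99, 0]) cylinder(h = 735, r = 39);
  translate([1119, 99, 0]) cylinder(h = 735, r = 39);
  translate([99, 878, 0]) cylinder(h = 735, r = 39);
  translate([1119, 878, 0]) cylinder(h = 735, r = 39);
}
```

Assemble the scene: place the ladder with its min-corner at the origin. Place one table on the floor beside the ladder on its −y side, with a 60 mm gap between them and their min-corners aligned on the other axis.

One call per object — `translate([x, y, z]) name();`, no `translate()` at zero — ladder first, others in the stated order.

ladder();
translate([0, -1037, 0]) table();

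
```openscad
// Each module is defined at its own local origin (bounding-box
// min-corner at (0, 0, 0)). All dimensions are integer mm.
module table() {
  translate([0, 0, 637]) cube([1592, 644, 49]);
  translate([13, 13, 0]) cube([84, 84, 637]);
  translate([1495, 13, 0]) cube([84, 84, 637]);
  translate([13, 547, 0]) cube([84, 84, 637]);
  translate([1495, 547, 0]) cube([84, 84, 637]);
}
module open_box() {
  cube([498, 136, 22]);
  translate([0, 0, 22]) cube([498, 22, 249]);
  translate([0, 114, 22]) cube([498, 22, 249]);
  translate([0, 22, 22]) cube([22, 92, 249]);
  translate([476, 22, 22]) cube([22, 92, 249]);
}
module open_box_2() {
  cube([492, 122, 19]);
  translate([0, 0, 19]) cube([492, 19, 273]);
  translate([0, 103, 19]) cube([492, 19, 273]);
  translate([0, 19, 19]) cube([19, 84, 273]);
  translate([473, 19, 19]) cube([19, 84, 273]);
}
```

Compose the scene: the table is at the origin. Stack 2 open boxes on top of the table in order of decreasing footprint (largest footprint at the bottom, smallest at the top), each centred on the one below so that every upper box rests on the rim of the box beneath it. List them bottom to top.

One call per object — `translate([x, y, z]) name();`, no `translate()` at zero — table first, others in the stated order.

table();
translate([547, 254, 686]) open_box();
translate([550, 261, 957]) open_box_2();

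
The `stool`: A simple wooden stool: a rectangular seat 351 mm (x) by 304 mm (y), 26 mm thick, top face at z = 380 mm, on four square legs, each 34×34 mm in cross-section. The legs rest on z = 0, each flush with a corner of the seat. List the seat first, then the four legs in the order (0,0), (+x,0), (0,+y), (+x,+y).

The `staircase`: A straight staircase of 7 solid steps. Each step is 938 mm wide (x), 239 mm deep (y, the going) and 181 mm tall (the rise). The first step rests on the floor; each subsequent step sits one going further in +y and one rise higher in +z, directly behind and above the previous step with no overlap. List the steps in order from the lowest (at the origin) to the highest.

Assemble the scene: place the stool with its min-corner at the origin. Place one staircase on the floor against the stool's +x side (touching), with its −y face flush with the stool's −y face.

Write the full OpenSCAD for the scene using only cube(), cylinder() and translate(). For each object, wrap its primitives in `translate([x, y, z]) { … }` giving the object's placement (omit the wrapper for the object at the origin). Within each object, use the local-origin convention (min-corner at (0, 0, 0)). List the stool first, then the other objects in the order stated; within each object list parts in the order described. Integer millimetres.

translate([0, 0, 354]) cube([351, 304, 26]);
cube([34, 34, 354]);
translate([317, 0, 0]) cube([34, 34, 354]);
translate([0, 270, 0]) cube([34, 34, 354]);
translate([317, 270, 0]) cube([34, 34, 354]);
translate([351, 0, 0]) {
  cube([938, 239, 181]);
  translate([0, 239, 181]) cube([938, 239, 181]);
  translate([0, 478, 362]) cube([938, 239, 181]);
  translate([0, 717, 543]) cube([938, 239, 181]);
  translate([0, 956, 724]) cube([938, 239, 181]);
  translate([0, 1195, 905]) cube([938, 239, 181]);
  translate([0, 1434, 1086]) cube([938, 239, 181]);
}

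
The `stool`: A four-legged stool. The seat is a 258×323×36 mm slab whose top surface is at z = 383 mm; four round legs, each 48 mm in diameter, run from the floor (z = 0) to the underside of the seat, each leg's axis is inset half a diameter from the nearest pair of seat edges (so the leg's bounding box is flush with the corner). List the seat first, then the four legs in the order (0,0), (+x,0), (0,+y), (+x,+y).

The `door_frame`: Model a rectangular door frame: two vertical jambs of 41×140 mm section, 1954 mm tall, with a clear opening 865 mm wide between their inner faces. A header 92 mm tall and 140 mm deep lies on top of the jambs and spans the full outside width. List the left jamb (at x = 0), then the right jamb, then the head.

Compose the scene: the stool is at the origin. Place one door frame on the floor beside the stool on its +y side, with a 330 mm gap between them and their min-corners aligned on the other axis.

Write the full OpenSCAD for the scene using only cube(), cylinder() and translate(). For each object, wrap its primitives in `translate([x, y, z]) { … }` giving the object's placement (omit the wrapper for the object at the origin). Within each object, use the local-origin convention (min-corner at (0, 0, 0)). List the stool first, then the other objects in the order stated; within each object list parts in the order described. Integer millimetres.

translate([0, 0, 347]) cube([258, 323, 36]);
translate([24, 24, 0]) cylinder(h = 347, r = 24);
translate([234, 24, 0]) cylinder(h = 347, r = 24);
translate([24, 299, 0]) cylinder(h = 347, r = 24);
translate([234, 299, 0]) cylinder(h = 347, r = 24);
translate([0, 653, 0]) {
  cube([41, 140, 1954]);
  translate([906, 0, 0]) cube([41, 140, 1954]);
  translate([0, 0, 1954]) cube([947, 140, 92]);
}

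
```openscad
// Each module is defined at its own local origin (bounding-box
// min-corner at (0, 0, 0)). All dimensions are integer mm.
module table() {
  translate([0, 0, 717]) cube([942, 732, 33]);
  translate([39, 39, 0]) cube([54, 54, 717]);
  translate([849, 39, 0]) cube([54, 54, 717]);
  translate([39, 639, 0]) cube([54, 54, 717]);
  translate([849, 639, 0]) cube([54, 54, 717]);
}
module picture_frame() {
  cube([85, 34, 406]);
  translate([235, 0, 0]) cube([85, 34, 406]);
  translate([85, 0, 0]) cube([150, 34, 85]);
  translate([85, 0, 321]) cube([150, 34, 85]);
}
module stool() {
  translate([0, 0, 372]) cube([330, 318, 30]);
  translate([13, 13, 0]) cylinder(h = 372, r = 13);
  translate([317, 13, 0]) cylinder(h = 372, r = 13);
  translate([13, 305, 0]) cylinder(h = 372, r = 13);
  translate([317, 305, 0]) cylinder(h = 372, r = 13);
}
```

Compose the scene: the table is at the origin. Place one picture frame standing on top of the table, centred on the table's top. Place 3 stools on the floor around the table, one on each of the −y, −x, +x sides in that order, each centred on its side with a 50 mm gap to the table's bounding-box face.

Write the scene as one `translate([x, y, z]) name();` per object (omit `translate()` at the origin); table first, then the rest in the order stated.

table();
translate([311, 349, 750]) picture_frame();
translate([306, -368, 0]) stool();
translate([-380, 207, 0]) stool();
translate([992, 207, 0]) stool();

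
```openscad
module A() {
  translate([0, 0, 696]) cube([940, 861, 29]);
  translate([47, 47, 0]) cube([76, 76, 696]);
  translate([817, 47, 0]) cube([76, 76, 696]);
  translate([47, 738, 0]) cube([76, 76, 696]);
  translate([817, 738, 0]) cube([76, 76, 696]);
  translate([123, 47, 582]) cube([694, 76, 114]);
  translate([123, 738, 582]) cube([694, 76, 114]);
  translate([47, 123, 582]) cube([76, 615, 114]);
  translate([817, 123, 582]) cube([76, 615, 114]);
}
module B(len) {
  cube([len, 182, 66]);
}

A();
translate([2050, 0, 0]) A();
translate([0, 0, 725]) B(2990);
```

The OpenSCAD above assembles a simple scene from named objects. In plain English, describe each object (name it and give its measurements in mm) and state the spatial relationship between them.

A is a rectangular dining table. The top is 940×861×29 mm with its upper surface at z = 725 mm. It stands on four 76×76 mm square legs, each inset 47 mm from the nearest pair of top edges, running from the floor to the underside of the top. Four apron rails, 76 mm thick and 114 mm tall, run between adjacent legs with their top edges flush with the underside of the top and their outer faces flush with the legs' outer faces.

B is a rectangular beam 2990 mm long (x), 182 mm deep (y), 66 mm thick (z).

The beam spans the tops of two tables placed 1110 mm apart, resting at z = 725 mm.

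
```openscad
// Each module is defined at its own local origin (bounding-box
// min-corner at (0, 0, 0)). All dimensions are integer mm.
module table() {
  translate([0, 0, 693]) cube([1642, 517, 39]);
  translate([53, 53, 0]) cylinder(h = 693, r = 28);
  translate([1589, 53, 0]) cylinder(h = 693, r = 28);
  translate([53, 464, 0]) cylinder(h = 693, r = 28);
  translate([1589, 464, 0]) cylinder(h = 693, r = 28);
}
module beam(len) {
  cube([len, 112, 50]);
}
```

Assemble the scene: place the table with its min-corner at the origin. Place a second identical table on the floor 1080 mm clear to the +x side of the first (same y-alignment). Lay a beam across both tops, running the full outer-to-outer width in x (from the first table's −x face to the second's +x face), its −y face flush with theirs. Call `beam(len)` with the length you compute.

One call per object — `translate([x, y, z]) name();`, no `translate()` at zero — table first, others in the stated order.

table();
translate([2722, 0, 0]) table();
translate([0, 0, 732]) beam(4364);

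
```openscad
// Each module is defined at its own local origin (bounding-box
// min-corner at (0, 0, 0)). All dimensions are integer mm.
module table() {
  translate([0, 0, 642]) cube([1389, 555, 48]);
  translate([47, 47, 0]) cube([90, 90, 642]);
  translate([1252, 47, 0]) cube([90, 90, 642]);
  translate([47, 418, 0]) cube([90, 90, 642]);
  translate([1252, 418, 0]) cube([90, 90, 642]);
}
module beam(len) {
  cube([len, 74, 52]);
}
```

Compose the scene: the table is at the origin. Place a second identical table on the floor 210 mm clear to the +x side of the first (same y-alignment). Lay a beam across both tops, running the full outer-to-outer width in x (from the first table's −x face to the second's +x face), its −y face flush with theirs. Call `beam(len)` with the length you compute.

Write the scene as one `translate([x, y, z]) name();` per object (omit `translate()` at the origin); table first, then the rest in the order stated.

table();
translate([1599, 0, 0]) table();
translate([0, 0, 690]) beam(2988);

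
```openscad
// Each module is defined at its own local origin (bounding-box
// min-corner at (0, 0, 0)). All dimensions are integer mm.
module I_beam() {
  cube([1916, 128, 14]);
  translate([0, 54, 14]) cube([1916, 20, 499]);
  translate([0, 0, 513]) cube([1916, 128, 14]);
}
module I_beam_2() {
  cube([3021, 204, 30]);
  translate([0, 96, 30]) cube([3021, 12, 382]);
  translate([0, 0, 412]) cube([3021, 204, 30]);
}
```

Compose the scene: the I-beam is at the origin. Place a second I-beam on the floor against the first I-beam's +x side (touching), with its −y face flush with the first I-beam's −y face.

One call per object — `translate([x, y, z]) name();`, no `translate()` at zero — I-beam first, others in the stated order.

I_beam();
translate([1916, 0, 0]) I_beam_2();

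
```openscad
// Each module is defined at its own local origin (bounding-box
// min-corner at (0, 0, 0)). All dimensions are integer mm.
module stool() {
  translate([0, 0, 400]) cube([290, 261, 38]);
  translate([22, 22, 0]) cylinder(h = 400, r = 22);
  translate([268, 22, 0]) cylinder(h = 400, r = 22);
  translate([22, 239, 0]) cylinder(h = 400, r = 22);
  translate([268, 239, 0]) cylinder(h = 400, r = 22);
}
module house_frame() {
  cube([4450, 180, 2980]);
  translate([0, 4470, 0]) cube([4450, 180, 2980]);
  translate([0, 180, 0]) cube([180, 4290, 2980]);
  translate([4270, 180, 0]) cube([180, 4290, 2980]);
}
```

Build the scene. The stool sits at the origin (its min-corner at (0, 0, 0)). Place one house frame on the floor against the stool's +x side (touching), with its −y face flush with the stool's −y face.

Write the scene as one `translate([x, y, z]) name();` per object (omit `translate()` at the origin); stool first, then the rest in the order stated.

stool();
translate([290, 0, 0]) house_frame();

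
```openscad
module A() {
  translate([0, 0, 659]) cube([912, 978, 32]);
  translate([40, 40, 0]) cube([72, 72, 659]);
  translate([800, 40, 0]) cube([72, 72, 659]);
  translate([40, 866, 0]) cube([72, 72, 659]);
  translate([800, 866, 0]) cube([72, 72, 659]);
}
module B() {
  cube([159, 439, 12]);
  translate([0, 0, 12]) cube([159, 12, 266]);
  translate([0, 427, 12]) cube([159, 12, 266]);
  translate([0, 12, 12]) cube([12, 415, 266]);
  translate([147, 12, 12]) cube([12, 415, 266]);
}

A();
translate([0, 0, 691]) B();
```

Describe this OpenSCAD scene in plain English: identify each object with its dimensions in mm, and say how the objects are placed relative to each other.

A is a table with a 912×978 mm rectangular top, 32 mm thick, top surface at z = 691 mm, supported by four 72×72 mm square legs, each inset 40 mm from the nearest pair of top edges, running from the floor.

B is an open storage box with external size 159×439×278 mm and wall thickness 12 mm (the base is also 12 mm thick). The base covers the whole footprint; the four walls stand on the base, with the y-facing walls full-width and the x-facing walls fitting between their inner faces.

The open box is on top of the table.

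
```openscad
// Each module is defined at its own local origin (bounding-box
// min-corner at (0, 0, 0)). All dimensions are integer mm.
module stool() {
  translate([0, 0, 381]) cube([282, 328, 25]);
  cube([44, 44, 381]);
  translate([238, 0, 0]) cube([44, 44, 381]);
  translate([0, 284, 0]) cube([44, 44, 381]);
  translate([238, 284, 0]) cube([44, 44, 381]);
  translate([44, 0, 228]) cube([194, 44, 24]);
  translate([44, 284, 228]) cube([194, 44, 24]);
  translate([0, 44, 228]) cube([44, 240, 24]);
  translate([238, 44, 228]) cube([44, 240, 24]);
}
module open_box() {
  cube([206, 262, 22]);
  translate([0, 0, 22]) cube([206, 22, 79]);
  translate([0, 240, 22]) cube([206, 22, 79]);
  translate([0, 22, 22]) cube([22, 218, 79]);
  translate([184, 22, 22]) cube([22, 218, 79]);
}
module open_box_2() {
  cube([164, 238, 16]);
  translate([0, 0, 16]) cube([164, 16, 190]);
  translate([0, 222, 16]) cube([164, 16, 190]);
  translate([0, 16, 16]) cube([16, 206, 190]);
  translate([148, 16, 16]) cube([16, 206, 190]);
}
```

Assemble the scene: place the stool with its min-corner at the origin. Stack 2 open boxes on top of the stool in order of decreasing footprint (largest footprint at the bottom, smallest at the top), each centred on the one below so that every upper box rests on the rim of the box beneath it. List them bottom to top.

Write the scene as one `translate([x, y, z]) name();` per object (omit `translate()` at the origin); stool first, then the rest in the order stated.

stool();
translate([38, 33, 406]) open_box();
translate([59, 45, 507]) open_box_2();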